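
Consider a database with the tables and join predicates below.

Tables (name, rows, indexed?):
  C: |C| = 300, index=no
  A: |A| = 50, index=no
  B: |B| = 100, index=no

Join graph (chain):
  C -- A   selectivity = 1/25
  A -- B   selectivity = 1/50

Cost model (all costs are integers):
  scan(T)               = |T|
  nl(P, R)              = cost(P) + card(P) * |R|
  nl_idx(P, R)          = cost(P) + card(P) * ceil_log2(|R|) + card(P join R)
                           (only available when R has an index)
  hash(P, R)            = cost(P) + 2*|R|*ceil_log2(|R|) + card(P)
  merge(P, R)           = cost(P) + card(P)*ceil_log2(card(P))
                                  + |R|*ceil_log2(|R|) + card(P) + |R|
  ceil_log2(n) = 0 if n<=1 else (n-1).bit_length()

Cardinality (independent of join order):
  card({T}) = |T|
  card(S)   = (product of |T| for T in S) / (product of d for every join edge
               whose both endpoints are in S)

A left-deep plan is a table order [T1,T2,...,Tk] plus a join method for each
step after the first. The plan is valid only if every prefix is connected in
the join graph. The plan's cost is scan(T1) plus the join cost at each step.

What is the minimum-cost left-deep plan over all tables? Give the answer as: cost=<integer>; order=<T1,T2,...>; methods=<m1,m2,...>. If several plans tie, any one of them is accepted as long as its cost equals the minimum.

cost=3200; order=C,A,B; methods=hash,hash

Selinger DP (subsets sized 1..n):
  {C}: scan cost=300, card=300
  {A}: scan cost=50, card=50
  {B}: scan cost=100, card=100
  {AC}: card=600; try (A,hash)→1200, (C,merge)→3400, (A,merge)→3650, (C,hash)→5500, (C,nl)→15050, (A,nl)→15300; best=1200 via (A,hash)
  {AB}: card=100; try (A,hash)→800, (B,merge)→1200, (A,merge)→1250, (B,hash)→1500, (B,nl)→5050, (A,nl)→5100; best=800 via (A,hash)
  {ABC}: card=1200; try (B,hash)→3200, (C,merge)→4600, (C,hash)→6300, (B,merge)→8600, (C,nl)→30800, (B,nl)→61200; best=3200 via (B,hash)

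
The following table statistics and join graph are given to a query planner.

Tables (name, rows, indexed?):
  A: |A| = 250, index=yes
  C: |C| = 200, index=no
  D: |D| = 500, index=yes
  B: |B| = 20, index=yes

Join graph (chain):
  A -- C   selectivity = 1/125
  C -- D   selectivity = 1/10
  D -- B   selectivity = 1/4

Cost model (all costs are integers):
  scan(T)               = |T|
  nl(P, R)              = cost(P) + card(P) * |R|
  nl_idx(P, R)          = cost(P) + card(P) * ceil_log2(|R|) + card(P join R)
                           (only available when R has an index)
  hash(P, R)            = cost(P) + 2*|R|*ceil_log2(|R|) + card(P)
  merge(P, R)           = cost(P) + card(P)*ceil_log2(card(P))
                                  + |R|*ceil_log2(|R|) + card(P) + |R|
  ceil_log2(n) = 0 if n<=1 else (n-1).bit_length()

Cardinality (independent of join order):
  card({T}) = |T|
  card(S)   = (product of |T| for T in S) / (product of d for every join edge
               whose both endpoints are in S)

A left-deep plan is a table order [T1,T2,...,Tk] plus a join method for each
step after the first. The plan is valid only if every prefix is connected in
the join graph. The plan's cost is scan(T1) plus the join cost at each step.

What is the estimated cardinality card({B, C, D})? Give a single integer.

Tables in S: B(20), C(200), D(500)
Edges inside S: C-D(d=10), D-B(d=4)
numerator = 20 * 200 * 500 = 2000000
denominator = 10 * 4 = 40
card(S) = 2000000 / 40 = 50000

50000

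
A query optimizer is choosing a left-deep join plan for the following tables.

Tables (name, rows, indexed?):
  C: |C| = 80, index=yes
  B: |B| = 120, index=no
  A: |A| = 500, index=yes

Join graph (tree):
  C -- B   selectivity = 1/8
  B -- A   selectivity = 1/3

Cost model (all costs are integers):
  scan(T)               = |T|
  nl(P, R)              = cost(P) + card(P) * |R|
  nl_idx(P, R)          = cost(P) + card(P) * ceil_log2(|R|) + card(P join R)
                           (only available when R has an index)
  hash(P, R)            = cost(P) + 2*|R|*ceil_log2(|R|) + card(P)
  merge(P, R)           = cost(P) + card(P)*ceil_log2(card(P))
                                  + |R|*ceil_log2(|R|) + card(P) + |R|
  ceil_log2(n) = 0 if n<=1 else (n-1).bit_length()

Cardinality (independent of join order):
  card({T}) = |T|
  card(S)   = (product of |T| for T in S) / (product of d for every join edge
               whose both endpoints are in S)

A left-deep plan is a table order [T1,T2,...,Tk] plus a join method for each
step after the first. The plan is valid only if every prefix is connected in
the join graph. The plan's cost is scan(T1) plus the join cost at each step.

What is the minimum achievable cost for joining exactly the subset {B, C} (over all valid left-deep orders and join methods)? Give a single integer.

Selinger DP over subsets of {B,C}:
  {C}: scan cost=80, card=80
  {B}: scan cost=120, card=120
  {BC}: card=1200; try (C,hash)→1360, (B,merge)→1680, (C,merge)→1720, (B,hash)→1840, (C,nl_idx)→2160, (B,nl)→9680 …(+1); best=1360 via (C,hash)

1360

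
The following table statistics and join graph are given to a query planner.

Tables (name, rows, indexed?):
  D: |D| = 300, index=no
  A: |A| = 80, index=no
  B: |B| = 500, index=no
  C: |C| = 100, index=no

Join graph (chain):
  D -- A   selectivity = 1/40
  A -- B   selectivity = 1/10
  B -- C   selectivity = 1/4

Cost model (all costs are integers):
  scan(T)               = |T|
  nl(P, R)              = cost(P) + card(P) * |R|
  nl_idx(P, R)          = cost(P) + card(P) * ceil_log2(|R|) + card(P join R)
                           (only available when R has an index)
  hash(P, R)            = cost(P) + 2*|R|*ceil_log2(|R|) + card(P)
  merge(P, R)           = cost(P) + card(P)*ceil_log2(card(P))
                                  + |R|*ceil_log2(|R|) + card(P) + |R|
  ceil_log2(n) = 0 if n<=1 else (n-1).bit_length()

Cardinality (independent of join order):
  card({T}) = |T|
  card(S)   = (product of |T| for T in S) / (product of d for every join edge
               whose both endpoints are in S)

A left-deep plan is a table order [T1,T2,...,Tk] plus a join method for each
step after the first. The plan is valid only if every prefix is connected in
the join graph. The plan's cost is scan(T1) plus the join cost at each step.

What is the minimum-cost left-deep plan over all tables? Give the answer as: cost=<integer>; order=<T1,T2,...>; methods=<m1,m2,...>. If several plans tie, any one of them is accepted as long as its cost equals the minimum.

cost=42720; order=D,A,B,C; methods=hash,hash,hash

Selinger DP (subsets sized 1..n):
  {D}: scan cost=300, card=300
  {A}: scan cost=80, card=80
  {B}: scan cost=500, card=500
  {C}: scan cost=100, card=100
  {AD}: card=600; try (A,hash)→1720, (D,merge)→3720, (A,merge)→3940, (D,hash)→5560, (D,nl)→24080, (A,nl)→24300; best=1720 via (A,hash)
  {AB}: card=4000; try (A,hash)→2120, (B,merge)→5720, (A,merge)→6140, (B,hash)→9160, (B,nl)→40080, (A,nl)→40500; best=2120 via (A,hash)
  {BC}: card=12500; try (C,hash)→2400, (B,merge)→5900, (C,merge)→6300, (B,hash)→9200, (B,nl)→50100, (C,nl)→50500; best=2400 via (C,hash)
  {ABD}: card=30000; try (B,hash)→11320, (D,hash)→11520, (B,merge)→13320, (D,merge)→57120, (B,nl)→301720, (D,nl)→1202120; best=11320 via (B,hash)
  {ABC}: card=100000; try (C,hash)→7520, (A,hash)→16020, (C,merge)→54920, (A,merge)→190540, (C,nl)→402120, (A,nl)→1002400; best=7520 via (C,hash)
  {ABCD}: card=750000; try (C,hash)→42720, (D,hash)→112920, (C,merge)→492120, (D,merge)→1810520, (C,nl)→3011320, (D,nl)→30007520; best=42720 via (C,hash)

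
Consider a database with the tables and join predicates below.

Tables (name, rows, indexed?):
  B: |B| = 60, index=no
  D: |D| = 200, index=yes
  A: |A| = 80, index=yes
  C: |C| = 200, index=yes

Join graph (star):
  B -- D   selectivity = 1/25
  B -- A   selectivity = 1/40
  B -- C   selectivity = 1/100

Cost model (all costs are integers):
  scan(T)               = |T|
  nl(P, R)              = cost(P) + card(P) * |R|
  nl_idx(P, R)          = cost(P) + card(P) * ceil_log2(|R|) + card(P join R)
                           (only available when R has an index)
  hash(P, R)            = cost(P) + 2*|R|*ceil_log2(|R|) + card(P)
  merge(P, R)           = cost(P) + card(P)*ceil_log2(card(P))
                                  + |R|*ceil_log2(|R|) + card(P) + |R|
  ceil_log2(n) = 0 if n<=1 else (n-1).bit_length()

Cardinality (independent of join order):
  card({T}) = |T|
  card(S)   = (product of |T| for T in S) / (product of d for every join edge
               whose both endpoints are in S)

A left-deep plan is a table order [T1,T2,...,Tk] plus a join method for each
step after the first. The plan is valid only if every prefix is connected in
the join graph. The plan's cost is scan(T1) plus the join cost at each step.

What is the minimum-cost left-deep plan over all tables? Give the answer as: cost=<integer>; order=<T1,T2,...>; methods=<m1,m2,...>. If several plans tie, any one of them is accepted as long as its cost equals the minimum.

Selinger DP (subsets sized 1..n):
  {B}: scan cost=60, card=60
  {D}: scan cost=200, card=200
  {A}: scan cost=80, card=80
  {C}: scan cost=200, card=200
  {BD}: card=480; try (D,nl_idx)→1020, (B,hash)→1120, (D,merge)→2280, (B,merge)→2420, (D,hash)→3320, (D,nl)→12060 …(+1); best=1020 via (D,nl_idx)
  {AB}: card=120; try (A,nl_idx)→600, (B,hash)→880, (A,merge)→1120, (B,merge)→1140, (A,hash)→1240, (A,nl)→4860 …(+1); best=600 via (A,nl_idx)
  {BC}: card=120; try (C,nl_idx)→660, (B,hash)→1120, (C,merge)→2280, (B,merge)→2420, (C,hash)→3320, (C,nl)→12060 …(+1); best=660 via (C,nl_idx)
  {ABD}: card=960; try (D,nl_idx)→2520, (A,hash)→2620, (D,merge)→3360, (D,hash)→3920, (A,nl_idx)→5340, (A,merge)→6460 …(+2); best=2520 via (D,nl_idx)
  {BCD}: card=960; try (D,nl_idx)→2580, (D,merge)→3420, (D,hash)→3980, (C,hash)→4700, (C,nl_idx)→5820, (C,merge)→7620 …(+2); best=2580 via (D,nl_idx)
  {ABC}: card=240; try (A,nl_idx)→1740, (C,nl_idx)→1800, (A,hash)→1900, (A,merge)→2260, (C,merge)→3360, (C,hash)→3920 …(+2); best=1740 via (A,nl_idx)
  {ABCD}: card=1920; try (A,hash)→4660, (D,hash)→5180, (D,nl_idx)→5580, (D,merge)→5700, (C,hash)→6680, (A,nl_idx)→11220 …(+6); best=4660 via (A,hash)

cost=4660; order=B,C,D,A; methods=nl_idx,nl_idx,hash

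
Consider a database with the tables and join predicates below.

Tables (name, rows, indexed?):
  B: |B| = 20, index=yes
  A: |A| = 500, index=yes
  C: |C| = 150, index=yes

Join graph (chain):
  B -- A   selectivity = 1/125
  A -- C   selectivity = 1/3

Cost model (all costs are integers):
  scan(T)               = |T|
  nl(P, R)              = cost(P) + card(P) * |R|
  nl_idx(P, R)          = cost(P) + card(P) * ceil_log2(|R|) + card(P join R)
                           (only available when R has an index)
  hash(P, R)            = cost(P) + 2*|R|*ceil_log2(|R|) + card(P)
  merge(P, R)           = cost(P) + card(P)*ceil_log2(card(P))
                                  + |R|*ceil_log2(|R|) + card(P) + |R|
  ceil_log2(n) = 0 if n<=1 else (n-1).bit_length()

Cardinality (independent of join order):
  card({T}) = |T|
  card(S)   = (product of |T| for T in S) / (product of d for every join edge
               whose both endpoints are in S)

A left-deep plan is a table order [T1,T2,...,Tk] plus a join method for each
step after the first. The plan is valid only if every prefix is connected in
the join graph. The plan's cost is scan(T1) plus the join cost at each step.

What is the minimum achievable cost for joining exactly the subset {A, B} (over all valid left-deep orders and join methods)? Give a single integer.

Selinger DP over subsets of {A,B}:
  {B}: scan cost=20, card=20
  {A}: scan cost=500, card=500
  {AB}: card=80; try (A,nl_idx)→280, (B,hash)→1200, (B,nl_idx)→3080, (A,merge)→5140, (B,merge)→5620, (A,hash)→9040 …(+2); best=280 via (A,nl_idx)

280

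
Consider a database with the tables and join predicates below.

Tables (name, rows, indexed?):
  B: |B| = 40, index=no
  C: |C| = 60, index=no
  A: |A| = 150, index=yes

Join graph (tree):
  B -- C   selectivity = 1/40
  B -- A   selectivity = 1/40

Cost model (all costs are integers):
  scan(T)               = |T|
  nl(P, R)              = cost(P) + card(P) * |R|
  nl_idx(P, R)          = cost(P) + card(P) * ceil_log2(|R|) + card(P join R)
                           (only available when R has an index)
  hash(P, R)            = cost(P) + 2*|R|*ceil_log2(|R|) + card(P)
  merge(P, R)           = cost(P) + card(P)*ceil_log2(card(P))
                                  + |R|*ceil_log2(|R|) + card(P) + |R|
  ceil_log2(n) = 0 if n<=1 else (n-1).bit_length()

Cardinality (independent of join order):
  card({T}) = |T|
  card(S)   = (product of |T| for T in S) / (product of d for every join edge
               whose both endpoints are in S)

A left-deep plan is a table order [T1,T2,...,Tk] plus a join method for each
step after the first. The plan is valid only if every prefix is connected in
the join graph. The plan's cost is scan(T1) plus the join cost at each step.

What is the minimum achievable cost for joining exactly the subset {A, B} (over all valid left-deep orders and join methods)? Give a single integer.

510

Selinger DP over subsets of {A,B}:
  {B}: scan cost=40, card=40
  {A}: scan cost=150, card=150
  {AB}: card=150; try (A,nl_idx)→510, (B,hash)→780, (A,merge)→1670, (B,merge)→1780, (A,hash)→2480, (A,nl)→6040 …(+1); best=510 via (A,nl_idx)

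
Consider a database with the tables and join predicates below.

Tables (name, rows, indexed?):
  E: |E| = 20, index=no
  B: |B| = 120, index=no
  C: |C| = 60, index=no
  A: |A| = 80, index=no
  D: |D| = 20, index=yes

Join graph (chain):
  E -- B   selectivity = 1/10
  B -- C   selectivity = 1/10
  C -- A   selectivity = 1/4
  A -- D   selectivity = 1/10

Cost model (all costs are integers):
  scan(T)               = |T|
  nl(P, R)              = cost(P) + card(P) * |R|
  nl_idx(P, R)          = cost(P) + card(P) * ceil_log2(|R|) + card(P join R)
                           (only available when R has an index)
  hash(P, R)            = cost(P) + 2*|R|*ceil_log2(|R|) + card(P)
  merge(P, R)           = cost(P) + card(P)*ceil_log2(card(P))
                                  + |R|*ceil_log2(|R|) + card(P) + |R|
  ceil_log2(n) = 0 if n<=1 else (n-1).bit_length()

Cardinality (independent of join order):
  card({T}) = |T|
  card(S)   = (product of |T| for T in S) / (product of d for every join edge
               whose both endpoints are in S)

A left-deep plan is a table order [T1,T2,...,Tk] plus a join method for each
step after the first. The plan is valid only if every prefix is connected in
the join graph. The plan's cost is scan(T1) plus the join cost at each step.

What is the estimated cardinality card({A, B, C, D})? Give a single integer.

Tables in S: A(80), B(120), C(60), D(20)
Edges inside S: B-C(d=10), C-A(d=4), A-D(d=10)
numerator = 80 * 120 * 60 * 20 = 11520000
denominator = 10 * 4 * 10 = 400
card(S) = 11520000 / 400 = 28800

28800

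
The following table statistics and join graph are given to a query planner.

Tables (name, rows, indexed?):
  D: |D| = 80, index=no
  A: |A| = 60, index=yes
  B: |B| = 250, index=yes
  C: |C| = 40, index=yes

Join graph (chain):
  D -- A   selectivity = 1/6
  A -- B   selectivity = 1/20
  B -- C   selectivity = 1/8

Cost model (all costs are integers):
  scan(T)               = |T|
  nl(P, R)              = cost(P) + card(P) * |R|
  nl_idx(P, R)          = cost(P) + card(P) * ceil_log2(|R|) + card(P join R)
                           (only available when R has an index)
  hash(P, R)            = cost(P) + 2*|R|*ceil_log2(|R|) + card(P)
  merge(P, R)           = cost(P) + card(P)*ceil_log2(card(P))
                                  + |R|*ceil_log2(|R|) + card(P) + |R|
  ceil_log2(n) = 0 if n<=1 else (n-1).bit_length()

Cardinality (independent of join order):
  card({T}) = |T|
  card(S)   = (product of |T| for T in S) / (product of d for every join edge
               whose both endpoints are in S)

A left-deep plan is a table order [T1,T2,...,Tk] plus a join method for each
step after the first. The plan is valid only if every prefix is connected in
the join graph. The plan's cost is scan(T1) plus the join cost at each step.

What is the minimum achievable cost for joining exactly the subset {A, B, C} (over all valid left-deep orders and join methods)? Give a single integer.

Selinger DP over subsets of {A,B,C}:
  {A}: scan cost=60, card=60
  {B}: scan cost=250, card=250
  {C}: scan cost=40, card=40
  {AB}: card=750; try (A,hash)→1220, (B,nl_idx)→1290, (A,nl_idx)→2500, (B,merge)→2730, (A,merge)→2920, (B,hash)→4120 …(+2); best=1220 via (A,hash)
  {BC}: card=1250; try (C,hash)→980, (B,nl_idx)→1610, (B,merge)→2570, (C,merge)→2780, (C,nl_idx)→3000, (B,hash)→4080 …(+2); best=980 via (C,hash)
  {ABC}: card=3750; try (C,hash)→2450, (A,hash)→2950, (C,nl_idx)→9470, (C,merge)→9750, (A,nl_idx)→12230, (A,merge)→16400 …(+2); best=2450 via (C,hash)

2450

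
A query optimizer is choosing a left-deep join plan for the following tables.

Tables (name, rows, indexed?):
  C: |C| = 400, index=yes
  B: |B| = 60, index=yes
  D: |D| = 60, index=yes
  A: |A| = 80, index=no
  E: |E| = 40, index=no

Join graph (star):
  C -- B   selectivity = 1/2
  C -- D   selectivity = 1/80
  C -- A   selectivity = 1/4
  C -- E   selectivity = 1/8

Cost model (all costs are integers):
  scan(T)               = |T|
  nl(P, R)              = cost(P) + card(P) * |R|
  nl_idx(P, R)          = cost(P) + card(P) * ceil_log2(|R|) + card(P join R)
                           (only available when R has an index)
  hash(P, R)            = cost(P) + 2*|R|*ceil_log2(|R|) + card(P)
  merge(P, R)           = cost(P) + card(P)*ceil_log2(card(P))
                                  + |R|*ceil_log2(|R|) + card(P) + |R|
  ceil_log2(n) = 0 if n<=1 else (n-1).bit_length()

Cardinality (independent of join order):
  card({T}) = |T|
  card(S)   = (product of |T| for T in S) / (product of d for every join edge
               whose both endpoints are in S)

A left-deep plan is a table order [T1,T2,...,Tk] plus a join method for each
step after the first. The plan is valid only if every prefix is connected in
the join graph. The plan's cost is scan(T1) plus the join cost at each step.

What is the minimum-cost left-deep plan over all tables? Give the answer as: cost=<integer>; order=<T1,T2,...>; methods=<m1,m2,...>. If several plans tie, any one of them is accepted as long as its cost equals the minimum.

Selinger DP (subsets sized 1..n):
  {C}: scan cost=400, card=400
  {B}: scan cost=60, card=60
  {D}: scan cost=60, card=60
  {A}: scan cost=80, card=80
  {E}: scan cost=40, card=40
  {BC}: card=12000; try (B,hash)→1520, (C,merge)→4480, (B,merge)→4820, (C,hash)→7320, (C,nl_idx)→12600, (B,nl_idx)→14800 …(+2); best=1520 via (B,hash)
  {CD}: card=300; try (C,nl_idx)→900, (D,hash)→1520, (D,nl_idx)→3100, (C,merge)→4480, (D,merge)→4820, (C,hash)→7320 …(+2); best=900 via (C,nl_idx)
  {AC}: card=8000; try (A,hash)→1920, (C,merge)→4720, (A,merge)→5040, (C,hash)→7360, (C,nl_idx)→8800, (C,nl)→32080 …(+1); best=1920 via (A,hash)
  {CE}: card=2000; try (E,hash)→1280, (C,nl_idx)→2400, (C,merge)→4320, (E,merge)→4680, (C,hash)→7280, (C,nl)→16040 …(+1); best=1280 via (E,hash)
  {BCD}: card=9000; try (B,hash)→1920, (B,merge)→4320, (B,nl_idx)→11700, (D,hash)→14240, (B,nl)→18900, (D,nl_idx)→82520 …(+2); best=1920 via (B,hash)
  {ABC}: card=240000; try (B,hash)→10640, (A,hash)→14640, (B,merge)→114340, (A,merge)→182160, (B,nl_idx)→289920, (B,nl)→481920 …(+1); best=10640 via (B,hash)
  {BCE}: card=60000; try (B,hash)→4000, (E,hash)→14000, (B,merge)→25700, (B,nl_idx)→73280, (B,nl)→121280, (E,merge)→181800 …(+1); best=4000 via (B,hash)
  {ACD}: card=6000; try (A,hash)→2320, (A,merge)→4540, (D,hash)→10640, (A,nl)→24900, (D,nl_idx)→55920, (D,merge)→114340 …(+1); best=2320 via (A,hash)
  {CDE}: card=1500; try (E,hash)→1680, (D,hash)→4000, (E,merge)→4180, (E,nl)→12900, (D,nl_idx)→14780, (D,merge)→25700 …(+1); best=1680 via (E,hash)
  {ACE}: card=40000; try (A,hash)→4400, (E,hash)→10400, (A,merge)→25920, (E,merge)→114200, (A,nl)→161280, (E,nl)→321920; best=4400 via (A,hash)
  {ABCD}: card=180000; try (B,hash)→9040, (A,hash)→12040, (B,merge)→86740, (A,merge)→137560, (B,nl_idx)→218320, (D,hash)→251360 …(+5); best=9040 via (B,hash)
  {BCDE}: card=45000; try (B,hash)→3900, (E,hash)→11400, (B,merge)→20100, (B,nl_idx)→55680, (D,hash)→64720, (B,nl)→91680 …(+5); best=3900 via (B,hash)
  {ABCE}: card=1200000; try (B,hash)→45120, (A,hash)→65120, (E,hash)→251120, (B,merge)→684820, (A,merge)→1024640, (B,nl_idx)→1444400 …(+4); best=45120 via (B,hash)
  {ACDE}: card=30000; try (A,hash)→4300, (E,hash)→8800, (A,merge)→20320, (D,hash)→45120, (E,merge)→86600, (A,nl)→121680 …(+4); best=4300 via (A,hash)
  {ABCDE}: card=900000; try (B,hash)→35020, (A,hash)→50020, (E,hash)→189520, (B,merge)→484720, (A,merge)→769540, (B,nl_idx)→1084300 …(+8); best=35020 via (B,hash)

cost=35020; order=D,C,E,A,B; methods=nl_idx,hash,hash,hash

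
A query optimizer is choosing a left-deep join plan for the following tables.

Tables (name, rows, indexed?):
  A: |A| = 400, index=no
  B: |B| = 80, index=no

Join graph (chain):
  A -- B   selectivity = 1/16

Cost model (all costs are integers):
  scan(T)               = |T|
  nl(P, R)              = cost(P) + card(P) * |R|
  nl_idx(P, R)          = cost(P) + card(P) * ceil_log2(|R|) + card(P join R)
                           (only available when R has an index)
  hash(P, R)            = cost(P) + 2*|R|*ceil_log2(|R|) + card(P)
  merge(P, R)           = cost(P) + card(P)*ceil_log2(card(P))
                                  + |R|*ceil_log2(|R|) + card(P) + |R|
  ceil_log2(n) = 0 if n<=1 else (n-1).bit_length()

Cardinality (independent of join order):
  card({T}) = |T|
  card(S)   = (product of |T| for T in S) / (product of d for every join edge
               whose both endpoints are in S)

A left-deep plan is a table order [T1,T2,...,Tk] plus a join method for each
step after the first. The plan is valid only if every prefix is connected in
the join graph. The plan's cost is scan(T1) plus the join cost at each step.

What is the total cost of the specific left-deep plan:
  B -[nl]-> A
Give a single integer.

32080

step 1: scan B: cost=80, card=80
step 2: join A via nl
    card(P join A) = 80*400/(16) = 2000
    cost = 80 + 80*400 = 32080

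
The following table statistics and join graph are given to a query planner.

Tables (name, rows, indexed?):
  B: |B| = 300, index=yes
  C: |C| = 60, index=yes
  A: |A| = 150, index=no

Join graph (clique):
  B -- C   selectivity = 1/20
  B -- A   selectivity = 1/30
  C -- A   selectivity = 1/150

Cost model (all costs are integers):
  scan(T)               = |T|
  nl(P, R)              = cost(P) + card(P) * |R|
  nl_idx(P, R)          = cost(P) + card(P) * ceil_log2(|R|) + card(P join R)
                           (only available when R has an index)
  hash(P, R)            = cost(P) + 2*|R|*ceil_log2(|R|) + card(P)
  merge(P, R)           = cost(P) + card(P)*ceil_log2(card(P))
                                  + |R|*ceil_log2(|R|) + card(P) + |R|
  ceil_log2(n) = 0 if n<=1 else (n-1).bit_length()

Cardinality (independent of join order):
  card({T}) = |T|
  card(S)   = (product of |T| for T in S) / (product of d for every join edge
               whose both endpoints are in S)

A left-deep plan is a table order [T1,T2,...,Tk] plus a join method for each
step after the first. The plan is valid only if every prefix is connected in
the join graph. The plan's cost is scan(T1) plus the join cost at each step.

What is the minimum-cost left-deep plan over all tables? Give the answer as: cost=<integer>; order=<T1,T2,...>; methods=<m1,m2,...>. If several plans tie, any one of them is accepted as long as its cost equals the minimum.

Selinger DP (subsets sized 1..n):
  {B}: scan cost=300, card=300
  {C}: scan cost=60, card=60
  {A}: scan cost=150, card=150
  {BC}: card=900; try (C,hash)→1320, (B,nl_idx)→1500, (C,nl_idx)→3000, (B,merge)→3480, (C,merge)→3720, (B,hash)→5520 …(+2); best=1320 via (C,hash)
  {AB}: card=1500; try (B,nl_idx)→3000, (A,hash)→3000, (B,merge)→4500, (A,merge)→4650, (B,hash)→5700, (B,nl)→45150 …(+1); best=3000 via (B,nl_idx)
  {AC}: card=60; try (C,hash)→1020, (C,nl_idx)→1110, (A,merge)→1830, (C,merge)→1920, (A,hash)→2520, (A,nl)→9060 …(+1); best=1020 via (C,hash)
  {ABC}: card=30; try (B,nl_idx)→1590, (B,merge)→4440, (A,hash)→4620, (C,hash)→5220, (B,hash)→6480, (C,nl_idx)→12030 …(+5); best=1590 via (B,nl_idx)

cost=1590; order=A,C,B; methods=hash,nl_idx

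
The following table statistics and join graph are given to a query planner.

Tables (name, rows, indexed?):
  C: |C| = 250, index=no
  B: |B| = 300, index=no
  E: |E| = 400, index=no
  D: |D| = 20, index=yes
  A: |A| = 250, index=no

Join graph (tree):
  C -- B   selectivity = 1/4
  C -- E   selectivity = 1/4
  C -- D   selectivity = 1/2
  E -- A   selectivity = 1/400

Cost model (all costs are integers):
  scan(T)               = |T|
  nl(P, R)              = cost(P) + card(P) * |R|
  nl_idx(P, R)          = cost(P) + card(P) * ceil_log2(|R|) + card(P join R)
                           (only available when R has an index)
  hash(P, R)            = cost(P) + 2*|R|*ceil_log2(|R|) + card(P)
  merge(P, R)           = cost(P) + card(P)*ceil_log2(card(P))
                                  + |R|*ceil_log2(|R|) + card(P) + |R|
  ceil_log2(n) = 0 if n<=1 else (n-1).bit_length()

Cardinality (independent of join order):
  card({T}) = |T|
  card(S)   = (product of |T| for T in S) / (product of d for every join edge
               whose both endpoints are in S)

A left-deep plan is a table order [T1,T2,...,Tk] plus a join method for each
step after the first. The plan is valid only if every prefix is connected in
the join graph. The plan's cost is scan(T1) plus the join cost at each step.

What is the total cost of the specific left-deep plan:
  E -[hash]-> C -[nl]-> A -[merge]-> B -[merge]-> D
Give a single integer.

32273545

step 1: scan E: cost=400, card=400
step 2: join C via hash
    card(P join C) = 400*250/(4) = 25000
    cost = 400 + 2*250*8 + 400 = 4800
step 3: join A via nl
    card(P join A) = 25000*250/(400) = 15625
    cost = 4800 + 25000*250 = 6254800
step 4: join B via merge
    card(P join B) = 15625*300/(4) = 1171875
    cost = 6254800 + 15625*14 + 300*9 + 15625 + 300 = 6492175
step 5: join D via merge
    card(P join D) = 1171875*20/(2) = 11718750
    cost = 6492175 + 1171875*21 + 20*5 + 1171875 + 20 = 32273545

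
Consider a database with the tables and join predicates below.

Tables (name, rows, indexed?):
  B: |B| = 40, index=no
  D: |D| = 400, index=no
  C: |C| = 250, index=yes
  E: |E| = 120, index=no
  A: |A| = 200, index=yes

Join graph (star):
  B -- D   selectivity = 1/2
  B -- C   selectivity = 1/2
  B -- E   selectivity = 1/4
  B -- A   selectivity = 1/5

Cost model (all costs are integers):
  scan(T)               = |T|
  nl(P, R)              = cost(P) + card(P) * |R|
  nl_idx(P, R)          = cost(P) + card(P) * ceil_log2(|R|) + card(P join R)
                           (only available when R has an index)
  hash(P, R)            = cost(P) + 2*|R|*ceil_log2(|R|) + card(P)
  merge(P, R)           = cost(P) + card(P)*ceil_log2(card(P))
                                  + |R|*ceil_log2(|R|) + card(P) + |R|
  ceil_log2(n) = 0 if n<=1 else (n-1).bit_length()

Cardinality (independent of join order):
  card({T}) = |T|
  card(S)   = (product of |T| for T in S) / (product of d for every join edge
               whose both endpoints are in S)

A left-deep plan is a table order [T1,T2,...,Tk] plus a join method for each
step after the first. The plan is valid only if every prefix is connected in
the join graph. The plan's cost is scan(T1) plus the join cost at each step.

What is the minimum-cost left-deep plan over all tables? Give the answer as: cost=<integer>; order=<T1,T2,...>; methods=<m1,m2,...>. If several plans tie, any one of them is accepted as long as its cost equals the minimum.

Selinger DP (subsets sized 1..n):
  {B}: scan cost=40, card=40
  {D}: scan cost=400, card=400
  {C}: scan cost=250, card=250
  {E}: scan cost=120, card=120
  {A}: scan cost=200, card=200
  {BD}: card=8000; try (B,hash)→1280, (D,merge)→4320, (B,merge)→4680, (D,hash)→7280, (D,nl)→16040, (B,nl)→16400; best=1280 via (B,hash)
  {BC}: card=5000; try (B,hash)→980, (C,merge)→2570, (B,merge)→2780, (C,hash)→4080, (C,nl_idx)→5360, (C,nl)→10040 …(+1); best=980 via (B,hash)
  {BE}: card=1200; try (B,hash)→720, (E,merge)→1280, (B,merge)→1360, (E,hash)→1760, (E,nl)→4840, (B,nl)→4920; best=720 via (B,hash)
  {AB}: card=1600; try (B,hash)→880, (A,nl_idx)→1960, (A,merge)→2120, (B,merge)→2280, (A,hash)→3280, (A,nl)→8040 …(+1); best=880 via (B,hash)
  {BCD}: card=1000000; try (D,hash)→13180, (C,hash)→13280, (D,merge)→74980, (C,merge)→115530, (C,nl_idx)→1065280, (D,nl)→2000980 …(+1); best=13180 via (D,hash)
  {BDE}: card=240000; try (D,hash)→9120, (E,hash)→10960, (D,merge)→19120, (E,merge)→114240, (D,nl)→480720, (E,nl)→961280; best=9120 via (D,hash)
  {ABD}: card=320000; try (D,hash)→9680, (A,hash)→12480, (D,merge)→24080, (A,merge)→115080, (A,nl_idx)→385280, (D,nl)→640880 …(+1); best=9680 via (D,hash)
  {BCE}: card=150000; try (C,hash)→5920, (E,hash)→7660, (C,merge)→17370, (E,merge)→71940, (C,nl_idx)→160320, (C,nl)→300720 …(+1); best=5920 via (C,hash)
  {ABC}: card=200000; try (C,hash)→6480, (A,hash)→9180, (C,merge)→22330, (A,merge)→72780, (C,nl_idx)→213680, (A,nl_idx)→240980 …(+2); best=6480 via (C,hash)
  {ABE}: card=48000; try (E,hash)→4160, (A,hash)→5120, (A,merge)→16920, (E,merge)→21040, (A,nl_idx)→58320, (E,nl)→192880 …(+1); best=4160 via (E,hash)
  {BCDE}: card=30000000; try (D,hash)→163120, (C,hash)→253120, (E,hash)→1014860, (D,merge)→2859920, (C,merge)→4571370, (E,merge)→21014140 …(+4); best=163120 via (D,hash)
  {ABCD}: card=40000000; try (D,hash)→213680, (C,hash)→333680, (A,hash)→1016380, (D,merge)→3810480, (C,merge)→6411930, (A,merge)→21014980 …(+5); best=213680 via (D,hash)
  {ABDE}: card=9600000; try (D,hash)→59360, (A,hash)→252320, (E,hash)→331360, (D,merge)→824160, (A,merge)→4570920, (E,merge)→6410640 …(+4); best=59360 via (D,hash)
  {ABCE}: card=6000000; try (C,hash)→56160, (A,hash)→159120, (E,hash)→208160, (C,merge)→822410, (A,merge)→2857720, (E,merge)→3807440 …(+5); best=56160 via (C,hash)
  {ABCDE}: card=1200000000; try (D,hash)→6063360, (C,hash)→9663360, (A,hash)→30166320, (E,hash)→40215360, (D,merge)→144060160, (C,merge)→240061610 …(+8); best=6063360 via (D,hash)

cost=6063360; order=A,B,E,C,D; methods=hash,hash,hash,hash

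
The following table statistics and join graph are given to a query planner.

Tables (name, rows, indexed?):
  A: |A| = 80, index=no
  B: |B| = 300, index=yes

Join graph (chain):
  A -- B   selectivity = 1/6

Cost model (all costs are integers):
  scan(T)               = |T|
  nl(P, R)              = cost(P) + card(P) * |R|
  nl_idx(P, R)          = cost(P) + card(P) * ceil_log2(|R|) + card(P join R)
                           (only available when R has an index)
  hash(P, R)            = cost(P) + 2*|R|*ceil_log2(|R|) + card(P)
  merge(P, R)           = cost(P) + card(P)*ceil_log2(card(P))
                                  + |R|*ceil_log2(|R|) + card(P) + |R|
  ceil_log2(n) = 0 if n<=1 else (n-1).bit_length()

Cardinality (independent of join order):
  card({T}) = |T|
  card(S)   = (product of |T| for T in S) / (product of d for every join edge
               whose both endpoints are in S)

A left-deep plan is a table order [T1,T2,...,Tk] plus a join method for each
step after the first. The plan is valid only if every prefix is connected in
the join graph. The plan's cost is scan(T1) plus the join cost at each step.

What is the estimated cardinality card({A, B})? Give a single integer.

Tables in S: A(80), B(300)
Edges inside S: A-B(d=6)
numerator = 80 * 300 = 24000
denominator = 6 = 6
card(S) = 24000 / 6 = 4000

4000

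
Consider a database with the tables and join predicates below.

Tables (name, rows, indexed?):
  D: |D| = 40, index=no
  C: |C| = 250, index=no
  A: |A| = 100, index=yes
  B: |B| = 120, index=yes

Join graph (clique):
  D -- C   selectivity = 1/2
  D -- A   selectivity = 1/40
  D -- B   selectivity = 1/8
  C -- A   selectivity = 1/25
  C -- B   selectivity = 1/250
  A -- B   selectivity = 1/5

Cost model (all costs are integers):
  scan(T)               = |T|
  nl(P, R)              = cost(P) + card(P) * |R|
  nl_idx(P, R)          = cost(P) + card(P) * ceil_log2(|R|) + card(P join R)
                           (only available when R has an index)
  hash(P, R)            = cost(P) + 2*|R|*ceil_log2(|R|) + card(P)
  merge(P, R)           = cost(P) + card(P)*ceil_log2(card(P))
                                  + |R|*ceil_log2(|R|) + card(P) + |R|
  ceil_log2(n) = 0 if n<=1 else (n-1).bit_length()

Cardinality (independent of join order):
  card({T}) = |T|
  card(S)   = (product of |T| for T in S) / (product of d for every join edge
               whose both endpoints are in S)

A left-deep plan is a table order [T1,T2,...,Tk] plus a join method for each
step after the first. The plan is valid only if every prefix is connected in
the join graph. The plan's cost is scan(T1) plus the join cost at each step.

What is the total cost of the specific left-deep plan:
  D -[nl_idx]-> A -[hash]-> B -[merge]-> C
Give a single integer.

step 1: scan D: cost=40, card=40
step 2: join A via nl_idx
    card(P join A) = 40*100/(40) = 100
    cost = 40 + 40*7 + 100 = 420
step 3: join B via hash
    card(P join B) = 100*120/(8*5) = 300
    cost = 420 + 2*120*7 + 100 = 2200
step 4: join C via merge
    card(P join C) = 300*250/(2*25*250) = 6
    cost = 2200 + 300*9 + 250*8 + 300 + 250 = 7450

7450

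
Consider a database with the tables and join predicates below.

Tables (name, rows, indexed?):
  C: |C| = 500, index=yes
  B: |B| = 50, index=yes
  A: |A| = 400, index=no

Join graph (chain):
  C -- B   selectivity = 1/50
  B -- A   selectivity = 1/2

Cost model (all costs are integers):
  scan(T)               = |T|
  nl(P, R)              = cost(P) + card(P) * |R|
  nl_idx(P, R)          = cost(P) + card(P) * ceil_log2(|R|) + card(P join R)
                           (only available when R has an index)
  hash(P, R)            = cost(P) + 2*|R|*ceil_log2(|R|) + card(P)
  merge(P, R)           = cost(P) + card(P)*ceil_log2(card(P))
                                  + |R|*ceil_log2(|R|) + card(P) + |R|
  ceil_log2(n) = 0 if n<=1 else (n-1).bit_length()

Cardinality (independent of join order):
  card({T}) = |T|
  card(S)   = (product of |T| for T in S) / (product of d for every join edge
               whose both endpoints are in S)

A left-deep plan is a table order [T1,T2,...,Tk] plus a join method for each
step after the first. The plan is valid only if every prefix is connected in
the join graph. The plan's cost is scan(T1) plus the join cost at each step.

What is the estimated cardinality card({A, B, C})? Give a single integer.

100000

Tables in S: A(400), B(50), C(500)
Edges inside S: C-B(d=50), B-A(d=2)
numerator = 400 * 50 * 500 = 10000000
denominator = 50 * 2 = 100
card(S) = 10000000 / 100 = 100000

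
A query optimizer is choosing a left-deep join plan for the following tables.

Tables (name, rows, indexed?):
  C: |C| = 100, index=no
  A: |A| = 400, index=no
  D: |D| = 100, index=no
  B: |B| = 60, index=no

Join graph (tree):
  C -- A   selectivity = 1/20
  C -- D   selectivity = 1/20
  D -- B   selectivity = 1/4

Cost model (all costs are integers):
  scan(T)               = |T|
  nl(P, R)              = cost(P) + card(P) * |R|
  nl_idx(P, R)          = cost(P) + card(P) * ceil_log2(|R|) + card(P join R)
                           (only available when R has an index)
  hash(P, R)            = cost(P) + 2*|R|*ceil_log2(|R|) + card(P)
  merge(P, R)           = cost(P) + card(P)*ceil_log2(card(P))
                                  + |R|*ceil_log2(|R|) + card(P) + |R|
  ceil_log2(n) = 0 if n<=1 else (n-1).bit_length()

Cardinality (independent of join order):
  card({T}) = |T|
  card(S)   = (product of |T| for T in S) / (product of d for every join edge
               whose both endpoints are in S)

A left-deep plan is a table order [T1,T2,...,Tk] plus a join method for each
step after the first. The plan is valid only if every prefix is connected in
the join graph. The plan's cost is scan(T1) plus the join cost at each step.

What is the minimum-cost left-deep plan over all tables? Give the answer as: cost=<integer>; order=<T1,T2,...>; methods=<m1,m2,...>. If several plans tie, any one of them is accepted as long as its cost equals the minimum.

Selinger DP (subsets sized 1..n):
  {C}: scan cost=100, card=100
  {A}: scan cost=400, card=400
  {D}: scan cost=100, card=100
  {B}: scan cost=60, card=60
  {AC}: card=2000; try (C,hash)→2200, (A,merge)→4900, (C,merge)→5200, (A,hash)→7400, (A,nl)→40100, (C,nl)→40400; best=2200 via (C,hash)
  {CD}: card=500; try (D,hash)→1600, (C,hash)→1600, (D,merge)→1700, (C,merge)→1700, (D,nl)→10100, (C,nl)→10100; best=1600 via (D,hash)
  {BD}: card=1500; try (B,hash)→920, (D,merge)→1280, (B,merge)→1320, (D,hash)→1520, (D,nl)→6060, (B,nl)→6100; best=920 via (B,hash)
  {ACD}: card=10000; try (D,hash)→5600, (A,hash)→9300, (A,merge)→10600, (D,merge)→27000, (A,nl)→201600, (D,nl)→202200; best=5600 via (D,hash)
  {BCD}: card=7500; try (B,hash)→2820, (C,hash)→3820, (B,merge)→7020, (C,merge)→19720, (B,nl)→31600, (C,nl)→150920; best=2820 via (B,hash)
  {ABCD}: card=150000; try (B,hash)→16320, (A,hash)→17520, (A,merge)→111820, (B,merge)→156020, (B,nl)→605600, (A,nl)→3002820; best=16320 via (B,hash)

cost=16320; order=A,C,D,B; methods=hash,hash,hash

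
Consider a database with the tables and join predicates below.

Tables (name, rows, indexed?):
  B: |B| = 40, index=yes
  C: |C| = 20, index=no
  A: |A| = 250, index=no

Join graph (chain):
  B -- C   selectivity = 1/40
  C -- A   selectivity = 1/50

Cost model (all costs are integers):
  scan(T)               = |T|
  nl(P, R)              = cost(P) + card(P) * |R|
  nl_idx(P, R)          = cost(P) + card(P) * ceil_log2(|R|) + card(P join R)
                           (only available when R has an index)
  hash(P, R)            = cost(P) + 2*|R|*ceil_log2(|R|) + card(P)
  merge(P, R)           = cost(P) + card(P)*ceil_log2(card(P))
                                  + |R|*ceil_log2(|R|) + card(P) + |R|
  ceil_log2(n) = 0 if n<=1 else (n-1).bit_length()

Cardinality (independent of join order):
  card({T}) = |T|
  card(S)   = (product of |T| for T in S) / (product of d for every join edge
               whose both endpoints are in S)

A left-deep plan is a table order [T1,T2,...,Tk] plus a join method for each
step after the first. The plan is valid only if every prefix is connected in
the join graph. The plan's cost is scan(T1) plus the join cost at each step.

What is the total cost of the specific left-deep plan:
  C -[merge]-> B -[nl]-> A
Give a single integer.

5420

step 1: scan C: cost=20, card=20
step 2: join B via merge
    card(P join B) = 20*40/(40) = 20
    cost = 20 + 20*5 + 40*6 + 20 + 40 = 420
step 3: join A via nl
    card(P join A) = 20*250/(50) = 100
    cost = 420 + 20*250 = 5420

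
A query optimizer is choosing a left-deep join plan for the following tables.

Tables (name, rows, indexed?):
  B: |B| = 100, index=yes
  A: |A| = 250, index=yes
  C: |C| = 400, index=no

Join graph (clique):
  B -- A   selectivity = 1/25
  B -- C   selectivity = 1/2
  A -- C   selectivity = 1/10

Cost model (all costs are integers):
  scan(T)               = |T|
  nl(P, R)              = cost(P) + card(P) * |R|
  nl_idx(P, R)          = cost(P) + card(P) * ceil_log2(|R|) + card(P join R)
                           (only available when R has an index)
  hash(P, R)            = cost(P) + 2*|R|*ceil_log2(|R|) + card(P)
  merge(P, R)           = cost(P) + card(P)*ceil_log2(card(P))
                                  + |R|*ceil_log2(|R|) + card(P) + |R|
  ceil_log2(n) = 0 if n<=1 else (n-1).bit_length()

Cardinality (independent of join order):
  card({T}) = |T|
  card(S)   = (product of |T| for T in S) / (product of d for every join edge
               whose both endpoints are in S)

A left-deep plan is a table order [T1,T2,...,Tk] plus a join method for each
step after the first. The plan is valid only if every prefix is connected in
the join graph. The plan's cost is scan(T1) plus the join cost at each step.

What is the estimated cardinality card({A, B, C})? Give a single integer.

Tables in S: A(250), B(100), C(400)
Edges inside S: B-A(d=25), B-C(d=2), A-C(d=10)
numerator = 250 * 100 * 400 = 10000000
denominator = 25 * 2 * 10 = 500
card(S) = 10000000 / 500 = 20000

20000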